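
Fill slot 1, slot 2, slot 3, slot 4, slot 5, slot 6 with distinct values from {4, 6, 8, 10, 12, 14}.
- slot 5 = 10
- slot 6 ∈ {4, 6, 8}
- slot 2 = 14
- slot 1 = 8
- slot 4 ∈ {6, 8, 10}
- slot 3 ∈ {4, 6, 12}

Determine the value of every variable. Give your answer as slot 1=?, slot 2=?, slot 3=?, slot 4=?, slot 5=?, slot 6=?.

slot 1=8, slot 2=14, slot 3=12, slot 4=6, slot 5=10, slot 6=4

slot 1 has just one choice, so slot 1 = 8. Eliminate 8 elsewhere: slot 4, slot 6.
slot 2's domain is down to {14}, so slot 2 = 14.
slot 5 must be 10 (only option left). Eliminate 10 elsewhere: slot 4.
slot 4 must be 6 (only option left). So slot 3, slot 6 can't be 6.
That leaves slot 6 = 4. Strike 4 from slot 3.
That leaves slot 3 = 12.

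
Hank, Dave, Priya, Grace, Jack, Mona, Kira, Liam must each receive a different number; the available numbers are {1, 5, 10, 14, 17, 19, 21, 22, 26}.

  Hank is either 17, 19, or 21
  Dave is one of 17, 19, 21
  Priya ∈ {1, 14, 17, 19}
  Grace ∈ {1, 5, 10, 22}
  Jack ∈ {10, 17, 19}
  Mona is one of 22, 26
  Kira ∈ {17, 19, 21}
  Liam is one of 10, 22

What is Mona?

Hank, Dave, Kira between them cover only {17, 19, 21} — a naked triple. Remove those values from Priya, Jack.
Jack has just one choice, so Jack = 10. So Grace, Liam can't be 10.
Liam must be 22 (only option left). Strike 22 from Grace, Mona.
So Mona = 26.

26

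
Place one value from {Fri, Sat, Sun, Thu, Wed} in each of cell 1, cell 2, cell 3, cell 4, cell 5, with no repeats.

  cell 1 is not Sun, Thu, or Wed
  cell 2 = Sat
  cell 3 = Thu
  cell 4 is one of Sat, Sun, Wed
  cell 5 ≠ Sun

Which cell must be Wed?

cell 2's domain is down to {Sat}, so cell 2 = Sat. Strike Sat from cell 1, cell 4, cell 5.
cell 3 must be Thu (only option left). Eliminate Thu elsewhere: cell 5.
cell 1 must be Fri (only option left). So cell 5 can't be Fri.
So Wed goes to cell 5.

cell 5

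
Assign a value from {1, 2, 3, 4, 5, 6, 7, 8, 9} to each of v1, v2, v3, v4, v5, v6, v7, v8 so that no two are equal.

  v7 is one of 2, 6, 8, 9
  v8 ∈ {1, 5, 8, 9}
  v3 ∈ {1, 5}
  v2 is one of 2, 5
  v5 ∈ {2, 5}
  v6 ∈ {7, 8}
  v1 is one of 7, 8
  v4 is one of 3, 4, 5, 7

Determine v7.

v1 and v6 between them cover only {7, 8} — a naked pair. Remove those values from v4, v7, v8.
The 2 variables v2 and v5 are confined to {2, 5}, which locks those values in; drop them from v3, v4, v7, v8.
v3 has just one choice, so v3 = 1. So v8 can't be 1.
v8 has just one choice, so v8 = 9. Remove 9 from v7.
So v7 = 6.

6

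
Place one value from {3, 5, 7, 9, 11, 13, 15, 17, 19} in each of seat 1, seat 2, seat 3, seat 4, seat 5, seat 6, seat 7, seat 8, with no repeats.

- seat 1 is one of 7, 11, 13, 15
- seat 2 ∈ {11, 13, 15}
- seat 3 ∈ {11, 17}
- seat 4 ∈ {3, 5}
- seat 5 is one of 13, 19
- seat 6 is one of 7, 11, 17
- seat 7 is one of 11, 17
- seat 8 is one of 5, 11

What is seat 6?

The 8 variables draw from only 8 values {3, 5, 7, 11, 13, 15, 17, 19}, so each is used; only seat 4 can be 3, hence seat 4 = 3.
The 7 still-open variables draw from only 7 values {5, 7, 11, 13, 15, 17, 19}, so each is used; only seat 8 can be 5, hence seat 8 = 5.
The 6 still-open variables draw from only 6 values {7, 11, 13, 15, 17, 19}, so each is used; only seat 5 can be 19, hence seat 5 = 19.
seat 3 and seat 7 share exactly the 2 values {11, 17}; by pigeonhole those values go to them, so strike 11, 17 from seat 1, seat 2, seat 6.
So seat 6 = 7.

7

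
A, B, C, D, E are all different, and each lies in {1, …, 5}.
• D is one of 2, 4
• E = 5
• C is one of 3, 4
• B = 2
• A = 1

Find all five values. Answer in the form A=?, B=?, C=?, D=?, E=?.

A=1, B=2, C=3, D=4, E=5

A's domain is down to {1}, so A = 1.
B has just one choice, so B = 2. Remove 2 from D.
That leaves D = 4. Eliminate 4 elsewhere: C.
E has just one choice, so E = 5.
C's domain is down to {3}, so C = 3.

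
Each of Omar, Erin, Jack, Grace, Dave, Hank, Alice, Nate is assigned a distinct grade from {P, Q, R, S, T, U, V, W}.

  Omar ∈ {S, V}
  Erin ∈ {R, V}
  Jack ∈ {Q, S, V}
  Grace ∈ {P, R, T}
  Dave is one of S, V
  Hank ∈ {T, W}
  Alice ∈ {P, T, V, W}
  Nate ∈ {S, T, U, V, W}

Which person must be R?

Erin

The 8 variables together cover exactly {P, Q, R, S, T, U, V, W} — 8 values for 8 variables — and Q appears only in Jack's list, so Jack = Q.
The 7 still-open variables together cover exactly {P, R, S, T, U, V, W} — 7 values for 7 variables — and U appears only in Nate's list, so Nate = U.
Omar and Dave between them cover only {S, V} — a naked pair. Remove those values from Erin, Alice.
So R goes to Erin.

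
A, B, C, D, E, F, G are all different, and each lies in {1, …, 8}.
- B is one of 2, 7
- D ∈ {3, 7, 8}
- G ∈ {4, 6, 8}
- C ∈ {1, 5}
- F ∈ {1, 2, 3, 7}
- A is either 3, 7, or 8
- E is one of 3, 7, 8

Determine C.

5

A, D, E between them cover only {3, 7, 8} — a naked triple. Remove those values from B, F, G.
B must be 2 (only option left). Strike 2 from F.
That leaves F = 1. Eliminate 1 elsewhere: C.
So C = 5.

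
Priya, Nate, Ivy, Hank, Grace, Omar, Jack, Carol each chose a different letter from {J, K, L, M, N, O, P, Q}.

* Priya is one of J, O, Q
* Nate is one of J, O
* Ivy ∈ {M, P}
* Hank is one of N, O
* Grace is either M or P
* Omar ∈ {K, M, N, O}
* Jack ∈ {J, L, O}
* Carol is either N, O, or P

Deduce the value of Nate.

The 8 variables together cover exactly {J, K, L, M, N, O, P, Q} — 8 values for 8 variables — and K appears only in Omar's list, so Omar = K.
The 7 still-open variables draw from only 7 values {J, L, M, N, O, P, Q}, so each is used; only Jack can be L, hence Jack = L.
Among the 6 still-open variables, Q fits only Priya (and all 6 values in {J, M, N, O, P, Q} must be used), so Priya = Q.
Among the 5 still-open variables, J fits only Nate (and all 5 values in {J, M, N, O, P} must be used), so Nate = J.

J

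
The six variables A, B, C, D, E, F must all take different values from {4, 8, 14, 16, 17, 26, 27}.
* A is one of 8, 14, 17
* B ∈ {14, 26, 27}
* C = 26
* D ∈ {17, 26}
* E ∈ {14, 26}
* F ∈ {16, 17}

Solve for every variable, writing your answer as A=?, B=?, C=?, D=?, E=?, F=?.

C must be 26 (only option left). Remove 26 from B, D, E.
D must be 17 (only option left). Eliminate 17 elsewhere: A, F.
E's domain is down to {14}, so E = 14. Eliminate 14 elsewhere: A, B.
That leaves F = 16.
A has just one choice, so A = 8.
That leaves B = 27.

A=8, B=27, C=26, D=17, E=14, F=16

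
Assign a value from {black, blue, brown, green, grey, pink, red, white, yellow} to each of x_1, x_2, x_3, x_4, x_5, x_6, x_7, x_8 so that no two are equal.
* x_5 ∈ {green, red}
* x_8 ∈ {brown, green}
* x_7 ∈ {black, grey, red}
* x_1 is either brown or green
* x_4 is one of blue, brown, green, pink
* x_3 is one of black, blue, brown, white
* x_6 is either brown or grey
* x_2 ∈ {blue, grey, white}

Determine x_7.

Among the 8 variables, pink fits only x_4 (and all 8 values in {black, blue, brown, green, grey, pink, red, white} must be used), so x_4 = pink.
The 2 variables x_1 and x_8 are confined to {brown, green}, which locks those values in; drop them from x_3, x_5, x_6.
x_5 must be red (only option left). Strike red from x_7.
x_6's domain is down to {grey}, so x_6 = grey. Strike grey from x_2, x_7.
So x_7 = black.

black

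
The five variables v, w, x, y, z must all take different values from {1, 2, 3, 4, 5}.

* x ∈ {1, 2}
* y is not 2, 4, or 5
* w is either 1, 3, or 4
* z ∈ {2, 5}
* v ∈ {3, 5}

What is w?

4

The 5 variables draw from only 5 values {1, 2, 3, 4, 5}, so each is used; only w can be 4, hence w = 4.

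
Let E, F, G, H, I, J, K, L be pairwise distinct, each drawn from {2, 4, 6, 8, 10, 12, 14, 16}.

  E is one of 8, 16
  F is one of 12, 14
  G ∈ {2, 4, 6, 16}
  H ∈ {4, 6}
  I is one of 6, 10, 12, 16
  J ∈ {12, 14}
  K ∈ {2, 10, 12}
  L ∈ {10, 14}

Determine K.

The 8 variables draw from only 8 values {2, 4, 6, 8, 10, 12, 14, 16}, so each is used; only E can be 8, hence E = 8.
F and J share exactly the 2 values {12, 14}; by pigeonhole those values go to them, so strike 12, 14 from I, K, L.
L has just one choice, so L = 10. Remove 10 from I, K.
So K = 2.

2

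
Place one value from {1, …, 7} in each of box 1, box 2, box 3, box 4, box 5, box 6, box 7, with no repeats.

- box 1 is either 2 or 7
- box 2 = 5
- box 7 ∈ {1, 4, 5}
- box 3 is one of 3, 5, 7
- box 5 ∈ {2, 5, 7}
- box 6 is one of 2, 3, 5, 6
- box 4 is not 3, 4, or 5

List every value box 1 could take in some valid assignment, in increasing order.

2, 7

box 2's domain is down to {5}, so box 2 = 5. So box 3, box 5, box 6, box 7 can't be 5.
Among the 6 still-open variables, 4 fits only box 7 (and all 6 values in {1, 2, 3, 4, 6, 7} must be used), so box 7 = 4.
Among the 5 still-open variables, 1 fits only box 4 (and all 5 values in {1, 2, 3, 6, 7} must be used), so box 4 = 1.
The 4 still-open variables together cover exactly {2, 3, 6, 7} — 4 values for 4 variables — and 6 appears only in box 6's list, so box 6 = 6.
The 3 still-open variables together cover exactly {2, 3, 7} — 3 values for 3 variables — and 3 appears only in box 3's list, so box 3 = 3.
No further eliminations apply; box 1 can still be any of 2, 7.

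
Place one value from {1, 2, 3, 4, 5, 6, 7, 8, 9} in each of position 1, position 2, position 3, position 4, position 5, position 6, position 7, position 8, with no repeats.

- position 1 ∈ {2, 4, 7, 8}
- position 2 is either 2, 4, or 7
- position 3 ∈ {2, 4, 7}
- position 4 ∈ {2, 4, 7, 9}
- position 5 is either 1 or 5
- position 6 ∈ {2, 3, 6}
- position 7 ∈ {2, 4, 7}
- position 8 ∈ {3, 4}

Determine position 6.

The 3 variables position 2, position 3, position 7 are confined to {2, 4, 7}, which locks those values in; drop them from position 1, position 4, position 6, position 8.
That leaves position 1 = 8.
That leaves position 4 = 9.
position 8's domain is down to {3}, so position 8 = 3. Remove 3 from position 6.
So position 6 = 6.

6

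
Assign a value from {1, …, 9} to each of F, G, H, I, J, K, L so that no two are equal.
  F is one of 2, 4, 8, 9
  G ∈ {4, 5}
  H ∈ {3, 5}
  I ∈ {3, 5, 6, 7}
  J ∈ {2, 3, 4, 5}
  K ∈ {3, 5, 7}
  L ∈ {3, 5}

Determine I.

H and L between them cover only {3, 5} — a naked pair. Remove those values from G, I, J, K.
G's domain is down to {4}, so G = 4. So F, J can't be 4.
J must be 2 (only option left). Strike 2 from F.
That leaves K = 7. So I can't be 7.
So I = 6.

6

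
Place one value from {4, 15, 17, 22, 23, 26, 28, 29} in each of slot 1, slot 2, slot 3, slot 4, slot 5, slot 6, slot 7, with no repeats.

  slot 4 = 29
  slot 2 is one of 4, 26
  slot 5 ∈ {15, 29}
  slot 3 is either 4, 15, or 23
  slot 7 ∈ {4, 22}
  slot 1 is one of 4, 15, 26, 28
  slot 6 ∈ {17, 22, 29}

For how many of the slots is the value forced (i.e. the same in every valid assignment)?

slot 4 has just one choice, so slot 4 = 29. Remove 29 from slot 5, slot 6.
slot 5 must be 15 (only option left). Remove 15 from slot 1, slot 3.
Determined: slot 4=29, slot 5=15. The other slots each still have more than one consistent value. That makes 2.

2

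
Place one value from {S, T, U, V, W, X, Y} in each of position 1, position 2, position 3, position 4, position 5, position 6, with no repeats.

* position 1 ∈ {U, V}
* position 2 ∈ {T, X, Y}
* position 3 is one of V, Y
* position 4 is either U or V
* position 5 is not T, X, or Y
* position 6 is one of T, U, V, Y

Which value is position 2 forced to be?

X

The 2 variables position 1 and position 4 are confined to {U, V}, which locks those values in; drop them from position 3, position 5, position 6.
position 3 must be Y (only option left). Strike Y from position 2, position 6.
position 6's domain is down to {T}, so position 6 = T. So position 2 can't be T.
So position 2 = X.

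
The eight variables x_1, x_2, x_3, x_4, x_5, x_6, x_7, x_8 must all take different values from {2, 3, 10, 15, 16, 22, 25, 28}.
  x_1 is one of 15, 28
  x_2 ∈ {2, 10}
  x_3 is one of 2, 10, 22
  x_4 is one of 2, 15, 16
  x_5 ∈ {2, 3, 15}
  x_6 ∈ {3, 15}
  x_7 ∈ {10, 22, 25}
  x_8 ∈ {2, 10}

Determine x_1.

The 8 variables draw from only 8 values {2, 3, 10, 15, 16, 22, 25, 28}, so each is used; only x_4 can be 16, hence x_4 = 16.
The 7 still-open variables together cover exactly {2, 3, 10, 15, 22, 25, 28} — 7 values for 7 variables — and 25 appears only in x_7's list, so x_7 = 25.
The 6 still-open variables together cover exactly {2, 3, 10, 15, 22, 28} — 6 values for 6 variables — and 22 appears only in x_3's list, so x_3 = 22.
Among the 5 still-open variables, 28 fits only x_1 (and all 5 values in {2, 3, 10, 15, 28} must be used), so x_1 = 28.

28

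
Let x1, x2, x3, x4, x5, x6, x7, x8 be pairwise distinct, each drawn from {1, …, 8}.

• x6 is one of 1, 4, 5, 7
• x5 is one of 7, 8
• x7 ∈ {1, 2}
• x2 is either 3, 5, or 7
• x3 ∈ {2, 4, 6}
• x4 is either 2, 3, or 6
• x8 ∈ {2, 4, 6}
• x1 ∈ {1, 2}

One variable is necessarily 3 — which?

Among the 8 variables, 8 fits only x5 (and all 8 values in {1, 2, 3, 4, 5, 6, 7, 8} must be used), so x5 = 8.
The 2 variables x1 and x7 are confined to {1, 2}, which locks those values in; drop them from x3, x4, x6, x8.
x3 and x8 share exactly the 2 values {4, 6}; by pigeonhole those values go to them, so strike 4, 6 from x4, x6.

x4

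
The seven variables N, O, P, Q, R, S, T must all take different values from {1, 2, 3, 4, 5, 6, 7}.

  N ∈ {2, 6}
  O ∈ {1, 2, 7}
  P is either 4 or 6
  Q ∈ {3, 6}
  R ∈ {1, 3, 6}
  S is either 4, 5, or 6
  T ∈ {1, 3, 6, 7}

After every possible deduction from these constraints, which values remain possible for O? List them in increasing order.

Among the 7 variables, 5 fits only S (and all 7 values in {1, 2, 3, 4, 5, 6, 7} must be used), so S = 5.
The 6 still-open variables together cover exactly {1, 2, 3, 4, 6, 7} — 6 values for 6 variables — and 4 appears only in P's list, so P = 4.
No further eliminations apply; O can still be any of 1, 2, 7.

1, 2, 7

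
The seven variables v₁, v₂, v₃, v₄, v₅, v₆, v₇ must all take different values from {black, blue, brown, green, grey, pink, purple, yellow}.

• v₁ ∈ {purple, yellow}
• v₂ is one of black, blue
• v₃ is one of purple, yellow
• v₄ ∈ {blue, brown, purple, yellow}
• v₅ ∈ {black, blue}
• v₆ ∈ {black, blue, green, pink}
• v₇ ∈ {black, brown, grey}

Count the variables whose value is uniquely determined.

2

v₁ and v₃ between them cover only {purple, yellow} — a naked pair. Remove those values from v₄.
The 2 variables v₂ and v₅ are confined to {black, blue}, which locks those values in; drop them from v₄, v₆, v₇.
That leaves v₄ = brown. Remove brown from v₇.
v₇'s domain is down to {grey}, so v₇ = grey.
Determined: v₄=brown, v₇=grey. The other variables each still have more than one consistent value. That makes 2.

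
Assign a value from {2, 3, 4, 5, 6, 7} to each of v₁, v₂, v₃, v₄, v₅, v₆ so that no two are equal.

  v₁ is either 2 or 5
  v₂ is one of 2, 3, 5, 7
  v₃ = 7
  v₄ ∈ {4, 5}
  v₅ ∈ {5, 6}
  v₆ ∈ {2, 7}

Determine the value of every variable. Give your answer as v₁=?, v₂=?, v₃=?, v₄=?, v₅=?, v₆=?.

v₁=5, v₂=3, v₃=7, v₄=4, v₅=6, v₆=2

v₃ has just one choice, so v₃ = 7. So v₂, v₆ can't be 7.
v₆ must be 2 (only option left). Remove 2 from v₁, v₂.
v₁ must be 5 (only option left). Strike 5 from v₂, v₄, v₅.
v₂ has just one choice, so v₂ = 3.
v₄ has just one choice, so v₄ = 4.
v₅ must be 6 (only option left).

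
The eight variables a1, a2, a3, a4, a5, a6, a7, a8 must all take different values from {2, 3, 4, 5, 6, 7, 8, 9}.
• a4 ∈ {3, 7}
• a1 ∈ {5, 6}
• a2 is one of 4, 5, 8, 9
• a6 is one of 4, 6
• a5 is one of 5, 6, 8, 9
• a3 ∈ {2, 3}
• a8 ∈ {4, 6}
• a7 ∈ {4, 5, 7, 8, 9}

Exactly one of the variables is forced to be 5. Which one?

The 8 variables together cover exactly {2, 3, 4, 5, 6, 7, 8, 9} — 8 values for 8 variables — and 2 appears only in a3's list, so a3 = 2.
The 7 still-open variables together cover exactly {3, 4, 5, 6, 7, 8, 9} — 7 values for 7 variables — and 3 appears only in a4's list, so a4 = 3.
The 6 still-open variables draw from only 6 values {4, 5, 6, 7, 8, 9}, so each is used; only a7 can be 7, hence a7 = 7.
The 2 variables a6 and a8 are confined to {4, 6}, which locks those values in; drop them from a1, a2, a5.
So 5 goes to a1.

a1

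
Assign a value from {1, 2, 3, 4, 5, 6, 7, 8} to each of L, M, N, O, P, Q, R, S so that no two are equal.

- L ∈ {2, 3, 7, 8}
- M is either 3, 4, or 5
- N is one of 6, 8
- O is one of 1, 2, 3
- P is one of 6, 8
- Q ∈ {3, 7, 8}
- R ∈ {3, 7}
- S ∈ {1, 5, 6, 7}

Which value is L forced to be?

The 8 variables draw from only 8 values {1, 2, 3, 4, 5, 6, 7, 8}, so each is used; only M can be 4, hence M = 4.
The 7 still-open variables draw from only 7 values {1, 2, 3, 5, 6, 7, 8}, so each is used; only S can be 5, hence S = 5.
The 6 still-open variables draw from only 6 values {1, 2, 3, 6, 7, 8}, so each is used; only O can be 1, hence O = 1.
Among the 5 still-open variables, 2 fits only L (and all 5 values in {2, 3, 6, 7, 8} must be used), so L = 2.

2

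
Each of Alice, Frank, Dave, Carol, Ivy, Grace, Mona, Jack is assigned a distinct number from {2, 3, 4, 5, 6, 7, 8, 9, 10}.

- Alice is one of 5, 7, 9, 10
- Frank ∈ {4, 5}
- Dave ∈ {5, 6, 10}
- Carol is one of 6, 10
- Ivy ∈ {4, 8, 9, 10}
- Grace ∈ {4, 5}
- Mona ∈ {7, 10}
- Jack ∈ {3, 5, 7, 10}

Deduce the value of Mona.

The 8 variables together cover exactly {3, 4, 5, 6, 7, 8, 9, 10} — 8 values for 8 variables — and 3 appears only in Jack's list, so Jack = 3.
The 7 still-open variables together cover exactly {4, 5, 6, 7, 8, 9, 10} — 7 values for 7 variables — and 8 appears only in Ivy's list, so Ivy = 8.
The 6 still-open variables draw from only 6 values {4, 5, 6, 7, 9, 10}, so each is used; only Alice can be 9, hence Alice = 9.
Among the 5 still-open variables, 7 fits only Mona (and all 5 values in {4, 5, 6, 7, 10} must be used), so Mona = 7.

7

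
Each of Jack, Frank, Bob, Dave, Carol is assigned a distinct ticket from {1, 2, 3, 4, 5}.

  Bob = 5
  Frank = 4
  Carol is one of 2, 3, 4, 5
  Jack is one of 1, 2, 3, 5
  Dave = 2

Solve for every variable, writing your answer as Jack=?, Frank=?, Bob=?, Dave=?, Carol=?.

Jack=1, Frank=4, Bob=5, Dave=2, Carol=3

Frank must be 4 (only option left). Remove 4 from Carol.
That leaves Bob = 5. Strike 5 from Jack, Carol.
Dave has just one choice, so Dave = 2. Eliminate 2 elsewhere: Jack, Carol.
Carol has just one choice, so Carol = 3. Strike 3 from Jack.
That leaves Jack = 1.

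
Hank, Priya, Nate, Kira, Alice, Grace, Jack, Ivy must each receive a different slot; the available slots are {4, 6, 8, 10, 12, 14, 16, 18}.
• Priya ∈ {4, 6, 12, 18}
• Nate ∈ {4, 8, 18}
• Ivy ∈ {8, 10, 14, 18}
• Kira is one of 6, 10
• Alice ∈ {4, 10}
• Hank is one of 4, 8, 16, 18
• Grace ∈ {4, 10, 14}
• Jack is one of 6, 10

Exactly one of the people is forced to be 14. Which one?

Grace

Among the 8 variables, 12 fits only Priya (and all 8 values in {4, 6, 8, 10, 12, 14, 16, 18} must be used), so Priya = 12.
Among the 7 still-open variables, 16 fits only Hank (and all 7 values in {4, 6, 8, 10, 14, 16, 18} must be used), so Hank = 16.
The 2 variables Kira and Jack are confined to {6, 10}, which locks those values in; drop them from Alice, Grace, Ivy.
Alice has just one choice, so Alice = 4. Strike 4 from Nate, Grace.
So 14 goes to Grace.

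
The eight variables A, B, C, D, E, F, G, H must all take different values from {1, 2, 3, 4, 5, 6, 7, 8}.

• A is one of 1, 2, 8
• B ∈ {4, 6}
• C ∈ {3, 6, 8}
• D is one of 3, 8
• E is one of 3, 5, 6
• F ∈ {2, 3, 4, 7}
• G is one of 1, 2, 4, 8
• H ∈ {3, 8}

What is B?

4

Among the 8 variables, 5 fits only E (and all 8 values in {1, 2, 3, 4, 5, 6, 7, 8} must be used), so E = 5.
The 7 still-open variables draw from only 7 values {1, 2, 3, 4, 6, 7, 8}, so each is used; only F can be 7, hence F = 7.
D and H share exactly the 2 values {3, 8}; by pigeonhole those values go to them, so strike 3, 8 from A, C, G.
C's domain is down to {6}, so C = 6. Remove 6 from B.
So B = 4.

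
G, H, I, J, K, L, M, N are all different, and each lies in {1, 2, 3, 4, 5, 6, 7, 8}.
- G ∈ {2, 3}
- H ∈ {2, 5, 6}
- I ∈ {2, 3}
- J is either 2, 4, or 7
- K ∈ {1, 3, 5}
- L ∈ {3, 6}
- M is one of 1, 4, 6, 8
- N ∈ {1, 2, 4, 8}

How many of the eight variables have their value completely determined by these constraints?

4

Among the 8 variables, 7 fits only J (and all 8 values in {1, 2, 3, 4, 5, 6, 7, 8} must be used), so J = 7.
G and I between them cover only {2, 3} — a naked pair. Remove those values from H, K, L, N.
L's domain is down to {6}, so L = 6. Strike 6 from H, M.
H must be 5 (only option left). Remove 5 from K.
That leaves K = 1. Eliminate 1 elsewhere: M, N.
Determined: H=5, J=7, K=1, L=6. The other variables each still have more than one consistent value. That makes 4.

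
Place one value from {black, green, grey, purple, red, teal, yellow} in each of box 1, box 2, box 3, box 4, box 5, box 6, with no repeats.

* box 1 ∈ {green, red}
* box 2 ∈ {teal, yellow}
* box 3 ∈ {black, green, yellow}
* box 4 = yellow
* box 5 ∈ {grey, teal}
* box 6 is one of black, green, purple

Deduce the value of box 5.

box 4's domain is down to {yellow}, so box 4 = yellow. Strike yellow from box 2, box 3.
box 2's domain is down to {teal}, so box 2 = teal. Eliminate teal elsewhere: box 5.
So box 5 = grey.

grey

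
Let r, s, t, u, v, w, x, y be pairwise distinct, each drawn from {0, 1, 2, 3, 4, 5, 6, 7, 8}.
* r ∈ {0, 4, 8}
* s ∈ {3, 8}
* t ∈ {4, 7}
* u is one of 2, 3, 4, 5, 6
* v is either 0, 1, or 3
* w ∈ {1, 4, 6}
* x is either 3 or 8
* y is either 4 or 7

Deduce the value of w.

6

s and x between them cover only {3, 8} — a naked pair. Remove those values from r, u, v.
t and y between them cover only {4, 7} — a naked pair. Remove those values from r, u, w.
r has just one choice, so r = 0. Remove 0 from v.
That leaves v = 1. Remove 1 from w.
So w = 6.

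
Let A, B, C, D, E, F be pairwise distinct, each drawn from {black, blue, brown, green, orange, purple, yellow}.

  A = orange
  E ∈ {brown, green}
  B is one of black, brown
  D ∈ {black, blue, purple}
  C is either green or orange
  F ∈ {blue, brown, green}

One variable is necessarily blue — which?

A's domain is down to {orange}, so A = orange. Eliminate orange elsewhere: C.
C must be green (only option left). So E, F can't be green.
E must be brown (only option left). So B, F can't be brown.
So blue goes to F.

F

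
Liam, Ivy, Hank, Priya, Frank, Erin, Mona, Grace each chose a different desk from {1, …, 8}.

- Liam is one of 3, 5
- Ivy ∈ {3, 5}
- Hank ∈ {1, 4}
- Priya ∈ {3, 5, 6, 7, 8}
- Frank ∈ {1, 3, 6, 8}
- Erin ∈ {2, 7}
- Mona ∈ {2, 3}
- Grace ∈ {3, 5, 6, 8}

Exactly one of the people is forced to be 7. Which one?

The 8 variables together cover exactly {1, 2, 3, 4, 5, 6, 7, 8} — 8 values for 8 variables — and 4 appears only in Hank's list, so Hank = 4.
Among the 7 still-open variables, 1 fits only Frank (and all 7 values in {1, 2, 3, 5, 6, 7, 8} must be used), so Frank = 1.
The 2 variables Liam and Ivy are confined to {3, 5}, which locks those values in; drop them from Priya, Mona, Grace.
Mona must be 2 (only option left). So Erin can't be 2.
So 7 goes to Erin.

Erin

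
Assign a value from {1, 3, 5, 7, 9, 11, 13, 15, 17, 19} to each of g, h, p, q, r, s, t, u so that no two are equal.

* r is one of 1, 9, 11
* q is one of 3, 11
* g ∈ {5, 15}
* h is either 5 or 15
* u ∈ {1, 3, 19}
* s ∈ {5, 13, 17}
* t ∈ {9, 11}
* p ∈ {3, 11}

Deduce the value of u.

19

The 2 variables g and h are confined to {5, 15}, which locks those values in; drop them from s.
The 2 variables p and q are confined to {3, 11}, which locks those values in; drop them from r, t, u.
t's domain is down to {9}, so t = 9. Strike 9 from r.
r must be 1 (only option left). Remove 1 from u.
So u = 19.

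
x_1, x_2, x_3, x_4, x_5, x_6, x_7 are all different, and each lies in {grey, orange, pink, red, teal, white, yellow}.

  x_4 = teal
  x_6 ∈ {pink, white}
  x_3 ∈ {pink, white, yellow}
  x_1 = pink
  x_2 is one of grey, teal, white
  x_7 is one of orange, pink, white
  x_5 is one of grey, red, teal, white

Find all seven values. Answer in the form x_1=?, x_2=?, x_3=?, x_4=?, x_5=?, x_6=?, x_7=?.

x_1 has just one choice, so x_1 = pink. Remove pink from x_3, x_6, x_7.
x_4 has just one choice, so x_4 = teal. Remove teal from x_2, x_5.
x_6 must be white (only option left). So x_2, x_3, x_5, x_7 can't be white.
x_7 must be orange (only option left).
x_2's domain is down to {grey}, so x_2 = grey. Strike grey from x_5.
x_3 must be yellow (only option left).
x_5's domain is down to {red}, so x_5 = red.

x_1=pink, x_2=grey, x_3=yellow, x_4=teal, x_5=red, x_6=white, x_7=orange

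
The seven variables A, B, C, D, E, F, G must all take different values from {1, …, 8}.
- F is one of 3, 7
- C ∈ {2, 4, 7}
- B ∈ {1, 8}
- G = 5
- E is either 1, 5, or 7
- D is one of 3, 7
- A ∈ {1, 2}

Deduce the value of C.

G has just one choice, so G = 5. Eliminate 5 elsewhere: E.
The 6 still-open variables together cover exactly {1, 2, 3, 4, 7, 8} — 6 values for 6 variables — and 4 appears only in C's list, so C = 4.

4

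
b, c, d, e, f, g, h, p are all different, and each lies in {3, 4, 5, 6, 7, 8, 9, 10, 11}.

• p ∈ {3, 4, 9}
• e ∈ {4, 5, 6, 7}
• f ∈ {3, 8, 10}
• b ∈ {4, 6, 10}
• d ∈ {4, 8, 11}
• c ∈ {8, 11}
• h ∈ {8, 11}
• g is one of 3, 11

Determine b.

6

c and h share exactly the 2 values {8, 11}; by pigeonhole those values go to them, so strike 8, 11 from d, f, g.
d has just one choice, so d = 4. Eliminate 4 elsewhere: b, e, p.
g must be 3 (only option left). Remove 3 from f, p.
p must be 9 (only option left).
f has just one choice, so f = 10. So b can't be 10.
So b = 6.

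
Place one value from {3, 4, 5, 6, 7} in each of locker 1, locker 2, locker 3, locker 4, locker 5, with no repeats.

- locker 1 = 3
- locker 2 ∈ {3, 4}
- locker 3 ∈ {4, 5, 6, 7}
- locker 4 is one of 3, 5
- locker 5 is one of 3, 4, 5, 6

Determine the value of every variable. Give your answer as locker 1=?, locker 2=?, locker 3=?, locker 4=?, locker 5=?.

locker 1=3, locker 2=4, locker 3=7, locker 4=5, locker 5=6

locker 1 has just one choice, so locker 1 = 3. Eliminate 3 elsewhere: locker 2, locker 4, locker 5.
That leaves locker 2 = 4. Eliminate 4 elsewhere: locker 3, locker 5.
locker 4 has just one choice, so locker 4 = 5. Remove 5 from locker 3, locker 5.
locker 5 must be 6 (only option left). Remove 6 from locker 3.
locker 3 has just one choice, so locker 3 = 7.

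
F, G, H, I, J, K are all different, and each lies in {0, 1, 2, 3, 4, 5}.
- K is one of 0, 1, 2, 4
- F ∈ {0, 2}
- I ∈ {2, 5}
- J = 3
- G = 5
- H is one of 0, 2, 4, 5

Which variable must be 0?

G has just one choice, so G = 5. Remove 5 from H, I.
I has just one choice, so I = 2. Strike 2 from F, H, K.
So 0 goes to F.

F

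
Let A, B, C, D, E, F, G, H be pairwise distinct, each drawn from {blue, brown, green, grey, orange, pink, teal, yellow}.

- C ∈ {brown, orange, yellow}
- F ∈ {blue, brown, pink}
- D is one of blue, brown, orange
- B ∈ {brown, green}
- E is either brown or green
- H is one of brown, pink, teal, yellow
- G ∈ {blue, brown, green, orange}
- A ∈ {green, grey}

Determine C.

The 8 variables draw from only 8 values {blue, brown, green, grey, orange, pink, teal, yellow}, so each is used; only A can be grey, hence A = grey.
The 7 still-open variables draw from only 7 values {blue, brown, green, orange, pink, teal, yellow}, so each is used; only H can be teal, hence H = teal.
The 6 still-open variables draw from only 6 values {blue, brown, green, orange, pink, yellow}, so each is used; only F can be pink, hence F = pink.
Among the 5 still-open variables, yellow fits only C (and all 5 values in {blue, brown, green, orange, yellow} must be used), so C = yellow.

yellow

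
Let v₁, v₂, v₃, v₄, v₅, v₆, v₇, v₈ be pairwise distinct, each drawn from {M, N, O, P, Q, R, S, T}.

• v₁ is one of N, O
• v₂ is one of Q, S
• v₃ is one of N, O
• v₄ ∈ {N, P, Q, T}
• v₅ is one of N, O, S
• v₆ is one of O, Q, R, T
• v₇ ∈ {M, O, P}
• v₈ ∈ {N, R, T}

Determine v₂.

Among the 8 variables, M fits only v₇ (and all 8 values in {M, N, O, P, Q, R, S, T} must be used), so v₇ = M.
Among the 7 still-open variables, P fits only v₄ (and all 7 values in {N, O, P, Q, R, S, T} must be used), so v₄ = P.
v₁ and v₃ between them cover only {N, O} — a naked pair. Remove those values from v₅, v₆, v₈.
v₅'s domain is down to {S}, so v₅ = S. So v₂ can't be S.
So v₂ = Q.

Q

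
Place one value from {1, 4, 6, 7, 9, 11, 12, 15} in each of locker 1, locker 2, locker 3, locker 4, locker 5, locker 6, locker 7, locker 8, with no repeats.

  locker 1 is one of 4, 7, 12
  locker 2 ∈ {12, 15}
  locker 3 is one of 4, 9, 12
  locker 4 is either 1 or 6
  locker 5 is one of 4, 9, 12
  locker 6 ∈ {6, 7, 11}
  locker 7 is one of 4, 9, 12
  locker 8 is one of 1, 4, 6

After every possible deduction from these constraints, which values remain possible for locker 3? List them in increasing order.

4, 9, 12

The 8 variables draw from only 8 values {1, 4, 6, 7, 9, 11, 12, 15}, so each is used; only locker 6 can be 11, hence locker 6 = 11.
Among the 7 still-open variables, 7 fits only locker 1 (and all 7 values in {1, 4, 6, 7, 9, 12, 15} must be used), so locker 1 = 7.
The 6 still-open variables together cover exactly {1, 4, 6, 9, 12, 15} — 6 values for 6 variables — and 15 appears only in locker 2's list, so locker 2 = 15.
The 3 variables locker 3, locker 5, locker 7 are confined to {4, 9, 12}, which locks those values in; drop them from locker 8.
No further eliminations apply; locker 3 can still be any of 4, 9, 12.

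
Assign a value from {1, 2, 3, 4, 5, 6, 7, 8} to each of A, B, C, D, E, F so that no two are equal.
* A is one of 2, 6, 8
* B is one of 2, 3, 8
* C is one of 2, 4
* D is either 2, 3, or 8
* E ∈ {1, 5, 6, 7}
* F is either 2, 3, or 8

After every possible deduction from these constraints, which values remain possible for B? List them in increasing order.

B, D, F between them cover only {2, 3, 8} — a naked triple. Remove those values from A, C.
A's domain is down to {6}, so A = 6. Remove 6 from E.
C has just one choice, so C = 4.
No further eliminations apply; B can still be any of 2, 3, 8.

2, 3, 8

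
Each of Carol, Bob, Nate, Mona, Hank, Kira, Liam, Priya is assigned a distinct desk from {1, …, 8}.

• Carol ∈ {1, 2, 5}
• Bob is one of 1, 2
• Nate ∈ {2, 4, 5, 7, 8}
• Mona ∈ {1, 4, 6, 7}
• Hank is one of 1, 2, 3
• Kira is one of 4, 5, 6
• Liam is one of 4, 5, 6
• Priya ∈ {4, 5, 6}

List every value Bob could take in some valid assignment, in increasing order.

The 8 variables together cover exactly {1, 2, 3, 4, 5, 6, 7, 8} — 8 values for 8 variables — and 3 appears only in Hank's list, so Hank = 3.
Among the 7 still-open variables, 8 fits only Nate (and all 7 values in {1, 2, 4, 5, 6, 7, 8} must be used), so Nate = 8.
The 6 still-open variables together cover exactly {1, 2, 4, 5, 6, 7} — 6 values for 6 variables — and 7 appears only in Mona's list, so Mona = 7.
The 3 variables Kira, Liam, Priya are confined to {4, 5, 6}, which locks those values in; drop them from Carol.
No further eliminations apply; Bob can still be any of 1, 2.

1, 2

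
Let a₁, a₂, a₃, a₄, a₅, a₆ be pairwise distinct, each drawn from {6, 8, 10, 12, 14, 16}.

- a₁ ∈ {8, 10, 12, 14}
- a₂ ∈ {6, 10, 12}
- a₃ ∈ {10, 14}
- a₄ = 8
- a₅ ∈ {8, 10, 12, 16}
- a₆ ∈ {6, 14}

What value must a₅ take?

16

a₄ must be 8 (only option left). Strike 8 from a₁, a₅.
The 5 still-open variables draw from only 5 values {6, 10, 12, 14, 16}, so each is used; only a₅ can be 16, hence a₅ = 16.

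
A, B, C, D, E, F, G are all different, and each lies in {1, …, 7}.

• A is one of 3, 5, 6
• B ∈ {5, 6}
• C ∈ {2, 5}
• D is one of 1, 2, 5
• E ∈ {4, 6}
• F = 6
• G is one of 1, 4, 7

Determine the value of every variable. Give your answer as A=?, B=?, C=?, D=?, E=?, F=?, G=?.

A=3, B=5, C=2, D=1, E=4, F=6, G=7

F has just one choice, so F = 6. Remove 6 from A, B, E.
B has just one choice, so B = 5. Eliminate 5 elsewhere: A, C, D.
That leaves C = 2. Strike 2 from D.
D's domain is down to {1}, so D = 1. Eliminate 1 elsewhere: G.
E must be 4 (only option left). Eliminate 4 elsewhere: G.
That leaves G = 7.
That leaves A = 3.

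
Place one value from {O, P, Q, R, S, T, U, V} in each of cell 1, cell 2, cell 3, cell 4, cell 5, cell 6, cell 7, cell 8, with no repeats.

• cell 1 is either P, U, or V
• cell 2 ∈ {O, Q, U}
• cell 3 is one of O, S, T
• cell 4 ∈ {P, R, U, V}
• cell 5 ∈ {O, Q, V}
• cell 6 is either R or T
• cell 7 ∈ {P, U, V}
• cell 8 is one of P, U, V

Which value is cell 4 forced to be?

R

The 8 variables together cover exactly {O, P, Q, R, S, T, U, V} — 8 values for 8 variables — and S appears only in cell 3's list, so cell 3 = S.
The 7 still-open variables draw from only 7 values {O, P, Q, R, T, U, V}, so each is used; only cell 6 can be T, hence cell 6 = T.
Among the 6 still-open variables, R fits only cell 4 (and all 6 values in {O, P, Q, R, U, V} must be used), so cell 4 = R.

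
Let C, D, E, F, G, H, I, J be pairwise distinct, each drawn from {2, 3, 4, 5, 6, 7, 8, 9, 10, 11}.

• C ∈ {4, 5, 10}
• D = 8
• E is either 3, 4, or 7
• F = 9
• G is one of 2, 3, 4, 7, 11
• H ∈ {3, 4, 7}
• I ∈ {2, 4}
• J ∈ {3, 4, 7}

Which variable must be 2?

D must be 8 (only option left).
F has just one choice, so F = 9.
E, H, J share exactly the 3 values {3, 4, 7}; by pigeonhole those values go to them, so strike 3, 4, 7 from C, G, I.
So 2 goes to I.

I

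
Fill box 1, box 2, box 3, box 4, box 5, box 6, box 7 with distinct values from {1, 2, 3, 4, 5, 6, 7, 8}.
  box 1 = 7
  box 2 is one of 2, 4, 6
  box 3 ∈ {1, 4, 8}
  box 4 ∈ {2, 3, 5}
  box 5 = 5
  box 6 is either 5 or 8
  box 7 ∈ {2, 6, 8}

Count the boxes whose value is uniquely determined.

box 1 has just one choice, so box 1 = 7.
box 5's domain is down to {5}, so box 5 = 5. Strike 5 from box 4, box 6.
That leaves box 6 = 8. Remove 8 from box 3, box 7.
Determined: box 1=7, box 5=5, box 6=8. The other boxes each still have more than one consistent value. That makes 3.

3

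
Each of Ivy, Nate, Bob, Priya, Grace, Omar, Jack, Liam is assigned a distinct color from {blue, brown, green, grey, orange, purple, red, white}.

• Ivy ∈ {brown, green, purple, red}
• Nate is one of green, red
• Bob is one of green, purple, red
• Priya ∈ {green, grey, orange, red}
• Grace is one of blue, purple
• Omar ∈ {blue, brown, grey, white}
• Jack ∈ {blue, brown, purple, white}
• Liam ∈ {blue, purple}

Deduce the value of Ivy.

The 8 variables together cover exactly {blue, brown, green, grey, orange, purple, red, white} — 8 values for 8 variables — and orange appears only in Priya's list, so Priya = orange.
The 7 still-open variables draw from only 7 values {blue, brown, green, grey, purple, red, white}, so each is used; only Omar can be grey, hence Omar = grey.
Among the 6 still-open variables, white fits only Jack (and all 6 values in {blue, brown, green, purple, red, white} must be used), so Jack = white.
The 5 still-open variables draw from only 5 values {blue, brown, green, purple, red}, so each is used; only Ivy can be brown, hence Ivy = brown.

brown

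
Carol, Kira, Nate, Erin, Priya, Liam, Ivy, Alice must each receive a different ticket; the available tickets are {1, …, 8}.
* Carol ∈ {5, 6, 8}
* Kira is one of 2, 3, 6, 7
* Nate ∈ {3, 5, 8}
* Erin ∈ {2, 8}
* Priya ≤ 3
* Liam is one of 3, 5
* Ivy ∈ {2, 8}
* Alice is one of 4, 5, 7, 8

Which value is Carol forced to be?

Among the 8 variables, 1 fits only Priya (and all 8 values in {1, 2, 3, 4, 5, 6, 7, 8} must be used), so Priya = 1.
The 7 still-open variables together cover exactly {2, 3, 4, 5, 6, 7, 8} — 7 values for 7 variables — and 4 appears only in Alice's list, so Alice = 4.
Among the 6 still-open variables, 7 fits only Kira (and all 6 values in {2, 3, 5, 6, 7, 8} must be used), so Kira = 7.
The 5 still-open variables draw from only 5 values {2, 3, 5, 6, 8}, so each is used; only Carol can be 6, hence Carol = 6.

6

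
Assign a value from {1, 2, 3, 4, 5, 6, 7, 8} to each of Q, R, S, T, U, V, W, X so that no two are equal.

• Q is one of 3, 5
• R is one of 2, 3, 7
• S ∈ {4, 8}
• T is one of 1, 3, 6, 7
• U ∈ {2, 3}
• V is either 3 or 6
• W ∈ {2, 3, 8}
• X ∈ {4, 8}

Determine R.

The 8 variables together cover exactly {1, 2, 3, 4, 5, 6, 7, 8} — 8 values for 8 variables — and 1 appears only in T's list, so T = 1.
The 7 still-open variables draw from only 7 values {2, 3, 4, 5, 6, 7, 8}, so each is used; only Q can be 5, hence Q = 5.
The 6 still-open variables draw from only 6 values {2, 3, 4, 6, 7, 8}, so each is used; only V can be 6, hence V = 6.
The 5 still-open variables draw from only 5 values {2, 3, 4, 7, 8}, so each is used; only R can be 7, hence R = 7.

7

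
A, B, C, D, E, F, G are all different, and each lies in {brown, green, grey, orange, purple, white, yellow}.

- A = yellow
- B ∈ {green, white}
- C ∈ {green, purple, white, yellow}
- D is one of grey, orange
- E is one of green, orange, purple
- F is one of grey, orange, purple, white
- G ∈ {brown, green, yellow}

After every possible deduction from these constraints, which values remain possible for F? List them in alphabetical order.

A must be yellow (only option left). Remove yellow from C, G.
The 6 still-open variables together cover exactly {brown, green, grey, orange, purple, white} — 6 values for 6 variables — and brown appears only in G's list, so G = brown.
No further eliminations apply; F can still be any of grey, orange, purple, white.

grey, orange, purple, white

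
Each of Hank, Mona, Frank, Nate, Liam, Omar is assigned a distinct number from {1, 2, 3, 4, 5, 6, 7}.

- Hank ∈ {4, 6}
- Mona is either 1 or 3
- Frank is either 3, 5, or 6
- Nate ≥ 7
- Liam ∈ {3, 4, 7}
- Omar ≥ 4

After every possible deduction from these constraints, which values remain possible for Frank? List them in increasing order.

3, 5, 6

Nate must be 7 (only option left). Strike 7 from Liam, Omar.
Among the 5 still-open variables, 1 fits only Mona (and all 5 values in {1, 3, 4, 5, 6} must be used), so Mona = 1.
No further eliminations apply; Frank can still be any of 3, 5, 6.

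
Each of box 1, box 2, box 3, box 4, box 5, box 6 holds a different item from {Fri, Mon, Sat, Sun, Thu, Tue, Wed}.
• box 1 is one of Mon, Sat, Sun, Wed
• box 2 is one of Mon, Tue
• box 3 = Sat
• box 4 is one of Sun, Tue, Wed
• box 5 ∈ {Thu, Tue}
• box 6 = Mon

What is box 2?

Tue

box 3's domain is down to {Sat}, so box 3 = Sat. Remove Sat from box 1.
That leaves box 6 = Mon. Strike Mon from box 1, box 2.
So box 2 = Tue.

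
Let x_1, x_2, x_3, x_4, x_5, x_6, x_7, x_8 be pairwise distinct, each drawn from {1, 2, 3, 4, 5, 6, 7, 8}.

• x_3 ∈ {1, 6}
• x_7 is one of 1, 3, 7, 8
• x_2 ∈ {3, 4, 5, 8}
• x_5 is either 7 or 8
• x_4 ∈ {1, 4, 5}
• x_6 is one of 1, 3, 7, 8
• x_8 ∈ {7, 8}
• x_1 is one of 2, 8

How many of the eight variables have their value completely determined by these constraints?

2

The 8 variables draw from only 8 values {1, 2, 3, 4, 5, 6, 7, 8}, so each is used; only x_1 can be 2, hence x_1 = 2.
Among the 7 still-open variables, 6 fits only x_3 (and all 7 values in {1, 3, 4, 5, 6, 7, 8} must be used), so x_3 = 6.
x_5 and x_8 share exactly the 2 values {7, 8}; by pigeonhole those values go to them, so strike 7, 8 from x_2, x_6, x_7.
x_6 and x_7 between them cover only {1, 3} — a naked pair. Remove those values from x_2, x_4.
Determined: x_1=2, x_3=6. The other variables each still have more than one consistent value. That makes 2.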